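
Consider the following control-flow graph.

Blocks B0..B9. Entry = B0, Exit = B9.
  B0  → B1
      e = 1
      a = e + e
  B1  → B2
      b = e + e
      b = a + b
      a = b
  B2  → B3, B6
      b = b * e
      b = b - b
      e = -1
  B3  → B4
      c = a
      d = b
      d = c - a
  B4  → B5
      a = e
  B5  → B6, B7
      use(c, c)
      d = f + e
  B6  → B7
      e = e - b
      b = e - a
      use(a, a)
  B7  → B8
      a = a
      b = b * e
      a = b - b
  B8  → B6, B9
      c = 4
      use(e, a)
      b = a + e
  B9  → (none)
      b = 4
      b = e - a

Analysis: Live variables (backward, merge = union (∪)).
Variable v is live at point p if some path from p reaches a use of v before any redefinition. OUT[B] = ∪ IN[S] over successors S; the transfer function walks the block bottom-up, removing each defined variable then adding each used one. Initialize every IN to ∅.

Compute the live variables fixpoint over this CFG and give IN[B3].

Answer: {a, b, e, f}

Derivation:
Per-block solution:
  B0: | IN={f} | OUT={a, e, f}
  B1: | IN={a, e, f} | OUT={a, b, e, f}
  B2: | IN={a, b, e, f} | OUT={a, b, e, f}
  B3: | IN={a, b, e, f} | OUT={b, c, e, f}
  B4: | IN={b, c, e, f} | OUT={a, b, c, e, f}
  B5: | IN={a, b, c, e, f} | OUT={a, b, e}
  B6: | IN={a, b, e} | OUT={a, b, e}
  B7: | IN={a, b, e} | OUT={a, e}
  B8: | IN={a, e} | OUT={a, b, e}
  B9: | IN={a, e} | OUT={}

Merge at B3: OUT[B3] = IN[B4] = {b, c, e, f}
Applying B3's transfer function to that OUT value gives IN[B3] (row B3 above).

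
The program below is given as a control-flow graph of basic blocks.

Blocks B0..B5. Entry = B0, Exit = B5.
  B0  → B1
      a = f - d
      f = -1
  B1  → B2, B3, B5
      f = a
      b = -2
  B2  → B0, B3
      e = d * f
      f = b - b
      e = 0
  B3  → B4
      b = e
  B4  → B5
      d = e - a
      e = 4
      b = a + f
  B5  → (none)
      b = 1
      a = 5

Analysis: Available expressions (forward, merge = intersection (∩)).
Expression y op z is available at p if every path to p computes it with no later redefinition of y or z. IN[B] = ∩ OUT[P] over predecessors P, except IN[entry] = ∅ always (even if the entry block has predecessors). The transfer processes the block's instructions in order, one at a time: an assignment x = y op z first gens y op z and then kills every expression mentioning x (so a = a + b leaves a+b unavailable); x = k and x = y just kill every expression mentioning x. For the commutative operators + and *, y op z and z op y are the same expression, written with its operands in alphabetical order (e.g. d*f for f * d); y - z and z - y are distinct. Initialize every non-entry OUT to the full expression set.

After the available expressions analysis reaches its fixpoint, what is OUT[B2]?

Answer: {b-b}

Derivation:
Per-block solution:
  B0: | IN={} | OUT={}
  B1: | IN={} | OUT={}
  B2: | IN={} | OUT={b-b}
  B3: | IN={} | OUT={}
  B4: | IN={} | OUT={a+f}
  B5: | IN={} | OUT={}

Merge at B2: IN[B2] = OUT[B1] = {}
Applying B2's transfer function to that IN value gives OUT[B2] (row B2 above).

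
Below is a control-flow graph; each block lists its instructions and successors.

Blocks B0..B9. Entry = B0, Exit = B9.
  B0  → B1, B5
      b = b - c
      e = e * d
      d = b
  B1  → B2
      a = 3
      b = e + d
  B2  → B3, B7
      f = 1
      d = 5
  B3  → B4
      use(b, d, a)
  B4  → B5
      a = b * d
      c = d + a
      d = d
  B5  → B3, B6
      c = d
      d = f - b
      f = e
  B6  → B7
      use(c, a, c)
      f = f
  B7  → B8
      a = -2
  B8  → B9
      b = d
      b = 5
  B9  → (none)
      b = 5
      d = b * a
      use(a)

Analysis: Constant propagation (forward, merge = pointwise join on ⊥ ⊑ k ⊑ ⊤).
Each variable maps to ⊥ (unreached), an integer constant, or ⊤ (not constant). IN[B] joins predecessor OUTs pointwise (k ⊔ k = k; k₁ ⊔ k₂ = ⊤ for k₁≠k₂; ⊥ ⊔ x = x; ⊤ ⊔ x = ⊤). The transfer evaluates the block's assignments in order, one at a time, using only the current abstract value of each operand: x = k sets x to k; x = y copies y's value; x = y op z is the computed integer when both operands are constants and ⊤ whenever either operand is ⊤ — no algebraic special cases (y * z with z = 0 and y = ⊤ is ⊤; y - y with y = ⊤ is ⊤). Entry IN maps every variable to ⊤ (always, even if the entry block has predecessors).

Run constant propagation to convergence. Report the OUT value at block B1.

Answer: {a: 3, b: ⊤, c: ⊤, d: ⊤, e: ⊤, f: ⊤}

Derivation:
Converged values:
  B0: | IN=(all ⊤) | OUT=(all ⊤)
  B1: | IN=(all ⊤) | OUT={a:3; rest ⊤}
  B2: | IN={a:3; rest ⊤} | OUT={a:3, d:5, f:1; rest ⊤}
  B3: | IN=(all ⊤) | OUT=(all ⊤)
  B4: | IN=(all ⊤) | OUT=(all ⊤)
  B5: | IN=(all ⊤) | OUT=(all ⊤)
  B6: | IN=(all ⊤) | OUT=(all ⊤)
  B7: | IN=(all ⊤) | OUT={a:-2; rest ⊤}
  B8: | IN={a:-2; rest ⊤} | OUT={a:-2, b:5; rest ⊤}
  B9: | IN={a:-2, b:5; rest ⊤} | OUT={a:-2, b:5, d:-10; rest ⊤}

Merge at B1: IN[B1] = OUT[B0] = {a: ⊤, b: ⊤, c: ⊤, d: ⊤, e: ⊤, f: ⊤}
Applying B1's transfer function to that IN value gives OUT[B1] (row B1 above).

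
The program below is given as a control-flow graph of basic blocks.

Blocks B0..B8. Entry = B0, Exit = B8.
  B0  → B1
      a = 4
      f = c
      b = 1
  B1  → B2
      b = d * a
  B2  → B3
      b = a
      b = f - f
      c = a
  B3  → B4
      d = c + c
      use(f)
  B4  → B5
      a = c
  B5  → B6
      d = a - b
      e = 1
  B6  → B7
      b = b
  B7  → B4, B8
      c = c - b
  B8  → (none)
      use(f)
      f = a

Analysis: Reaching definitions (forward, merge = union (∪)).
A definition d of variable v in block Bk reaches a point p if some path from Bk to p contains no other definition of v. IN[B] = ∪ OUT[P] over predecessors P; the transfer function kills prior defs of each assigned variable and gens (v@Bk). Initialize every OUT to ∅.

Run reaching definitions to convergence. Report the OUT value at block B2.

Answer: {a@B0, b@B2, c@B2, f@B0}

Derivation:
Fixpoint table:
  B0:  IN={}  OUT={a@B0, b@B0, f@B0}
  B1:  IN={a@B0, b@B0, f@B0}  OUT={a@B0, b@B1, f@B0}
  B2:  IN={a@B0, b@B1, f@B0}  OUT={a@B0, b@B2, c@B2, f@B0}
  B3:  IN={a@B0, b@B2, c@B2, f@B0}  OUT={a@B0, b@B2, c@B2, d@B3, f@B0}
  B4:  IN={a@B0, a@B4, b@B2, b@B6, c@B2, c@B7, d@B3, d@B5, e@B5, f@B0}  OUT={a@B4, b@B2, b@B6, c@B2, c@B7, d@B3, d@B5, e@B5, f@B0}
  B5:  IN={a@B4, b@B2, b@B6, c@B2, c@B7, d@B3, d@B5, e@B5, f@B0}  OUT={a@B4, b@B2, b@B6, c@B2, c@B7, d@B5, e@B5, f@B0}
  B6:  IN={a@B4, b@B2, b@B6, c@B2, c@B7, d@B5, e@B5, f@B0}  OUT={a@B4, b@B6, c@B2, c@B7, d@B5, e@B5, f@B0}
  B7:  IN={a@B4, b@B6, c@B2, c@B7, d@B5, e@B5, f@B0}  OUT={a@B4, b@B6, c@B7, d@B5, e@B5, f@B0}
  B8:  IN={a@B4, b@B6, c@B7, d@B5, e@B5, f@B0}  OUT={a@B4, b@B6, c@B7, d@B5, e@B5, f@B8}

Merge at B2: IN[B2] = OUT[B1] = {a@B0, b@B1, f@B0}
Applying B2's transfer function to that IN value gives OUT[B2] (row B2 above).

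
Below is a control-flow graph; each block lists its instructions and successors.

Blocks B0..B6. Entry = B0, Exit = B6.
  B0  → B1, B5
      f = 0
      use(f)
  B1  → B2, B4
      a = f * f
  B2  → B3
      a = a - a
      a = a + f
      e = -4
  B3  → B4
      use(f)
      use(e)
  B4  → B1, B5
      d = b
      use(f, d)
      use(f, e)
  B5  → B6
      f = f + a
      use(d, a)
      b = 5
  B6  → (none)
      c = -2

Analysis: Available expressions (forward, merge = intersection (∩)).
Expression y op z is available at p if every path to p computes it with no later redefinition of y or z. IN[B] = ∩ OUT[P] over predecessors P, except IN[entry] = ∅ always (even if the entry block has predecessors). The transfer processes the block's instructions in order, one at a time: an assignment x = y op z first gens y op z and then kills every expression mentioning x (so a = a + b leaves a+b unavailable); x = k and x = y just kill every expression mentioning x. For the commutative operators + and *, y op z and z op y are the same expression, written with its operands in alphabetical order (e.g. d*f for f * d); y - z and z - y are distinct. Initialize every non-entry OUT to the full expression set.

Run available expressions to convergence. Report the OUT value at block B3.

Answer: {f*f}

Trace:
Per-block solution:
  B0: | IN={} | OUT={}
  B1: | IN={} | OUT={f*f}
  B2: | IN={f*f} | OUT={f*f}
  B3: | IN={f*f} | OUT={f*f}
  B4: | IN={f*f} | OUT={f*f}
  B5: | IN={} | OUT={}
  B6: | IN={} | OUT={}

Merge at B3: IN[B3] = OUT[B2] = {f*f}
Applying B3's transfer function to that IN value gives OUT[B3] (row B3 above).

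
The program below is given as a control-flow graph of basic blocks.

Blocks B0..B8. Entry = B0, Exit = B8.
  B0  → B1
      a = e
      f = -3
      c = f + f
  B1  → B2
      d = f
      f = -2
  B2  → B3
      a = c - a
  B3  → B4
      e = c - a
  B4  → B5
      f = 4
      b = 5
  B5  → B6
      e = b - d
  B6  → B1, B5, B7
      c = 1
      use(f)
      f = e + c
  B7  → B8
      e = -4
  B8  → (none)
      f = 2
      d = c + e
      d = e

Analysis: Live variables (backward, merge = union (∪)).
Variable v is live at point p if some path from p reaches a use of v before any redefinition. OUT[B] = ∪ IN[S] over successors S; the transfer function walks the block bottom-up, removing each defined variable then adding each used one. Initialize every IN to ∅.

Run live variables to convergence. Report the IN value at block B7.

Answer: {c}

Trace:
Fixpoint table:
  B0: | IN={e} | OUT={a, c, f}
  B1: | IN={a, c, f} | OUT={a, c, d}
  B2: | IN={a, c, d} | OUT={a, c, d}
  B3: | IN={a, c, d} | OUT={a, d}
  B4: | IN={a, d} | OUT={a, b, d, f}
  B5: | IN={a, b, d, f} | OUT={a, b, d, e, f}
  B6: | IN={a, b, d, e, f} | OUT={a, b, c, d, f}
  B7: | IN={c} | OUT={c, e}
  B8: | IN={c, e} | OUT={}

Merge at B7: OUT[B7] = IN[B8] = {c, e}
Applying B7's transfer function to that OUT value gives IN[B7] (row B7 above).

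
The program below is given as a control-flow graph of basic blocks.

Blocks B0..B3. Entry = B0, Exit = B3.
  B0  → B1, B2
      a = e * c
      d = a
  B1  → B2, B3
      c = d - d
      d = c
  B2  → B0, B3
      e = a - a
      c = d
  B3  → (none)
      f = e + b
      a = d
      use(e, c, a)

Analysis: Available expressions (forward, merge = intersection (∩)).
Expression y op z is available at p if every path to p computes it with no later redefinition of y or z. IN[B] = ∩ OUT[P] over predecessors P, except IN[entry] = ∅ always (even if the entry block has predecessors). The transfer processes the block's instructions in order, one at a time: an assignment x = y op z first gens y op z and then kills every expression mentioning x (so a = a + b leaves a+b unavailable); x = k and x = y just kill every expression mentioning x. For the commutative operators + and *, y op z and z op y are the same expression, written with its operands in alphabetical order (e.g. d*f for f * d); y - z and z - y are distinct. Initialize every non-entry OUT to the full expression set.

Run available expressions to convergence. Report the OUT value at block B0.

Answer: {c*e}

Working:
Fixpoint table:
  B0: | IN={} | OUT={c*e}
  B1: | IN={c*e} | OUT={}
  B2: | IN={} | OUT={a-a}
  B3: | IN={} | OUT={b+e}

Merge at B0 (entry node, so the boundary value {} is joined with the incoming edge(s)): IN[B0] = {} ∩ OUT[B2] = {}
Applying B0's transfer function to that IN value gives OUT[B0] (row B0 above).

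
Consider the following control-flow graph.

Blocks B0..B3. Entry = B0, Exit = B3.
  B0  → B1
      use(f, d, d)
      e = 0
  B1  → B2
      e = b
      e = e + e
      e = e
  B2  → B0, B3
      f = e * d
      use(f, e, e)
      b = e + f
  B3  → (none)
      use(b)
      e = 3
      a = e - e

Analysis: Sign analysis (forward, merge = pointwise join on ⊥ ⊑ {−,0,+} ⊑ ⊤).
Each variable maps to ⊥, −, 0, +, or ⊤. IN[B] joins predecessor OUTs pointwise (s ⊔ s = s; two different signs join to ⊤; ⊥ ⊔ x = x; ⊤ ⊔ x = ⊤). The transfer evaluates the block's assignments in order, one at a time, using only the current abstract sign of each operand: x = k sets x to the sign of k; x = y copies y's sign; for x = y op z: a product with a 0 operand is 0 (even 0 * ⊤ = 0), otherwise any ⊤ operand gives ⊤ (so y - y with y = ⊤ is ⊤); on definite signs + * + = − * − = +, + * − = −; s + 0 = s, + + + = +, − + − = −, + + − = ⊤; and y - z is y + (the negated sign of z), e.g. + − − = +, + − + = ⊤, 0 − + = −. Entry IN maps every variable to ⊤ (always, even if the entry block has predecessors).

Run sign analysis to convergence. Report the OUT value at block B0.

Answer: {a: ⊤, b: ⊤, c: ⊤, d: ⊤, e: 0, f: ⊤}

Derivation:
Converged values:
  B0:  IN=(all ⊤)  OUT={e:0; rest ⊤}
  B1:  IN={e:0; rest ⊤}  OUT=(all ⊤)
  B2:  IN=(all ⊤)  OUT=(all ⊤)
  B3:  IN=(all ⊤)  OUT={e:+; rest ⊤}

Merge at B0 (entry node, so the boundary value (all ⊤) is joined with the incoming edge(s)): IN[B0] = (all ⊤) ⊔ OUT[B2] = {a: ⊤, b: ⊤, c: ⊤, d: ⊤, e: ⊤, f: ⊤}
Applying B0's transfer function to that IN value gives OUT[B0] (row B0 above).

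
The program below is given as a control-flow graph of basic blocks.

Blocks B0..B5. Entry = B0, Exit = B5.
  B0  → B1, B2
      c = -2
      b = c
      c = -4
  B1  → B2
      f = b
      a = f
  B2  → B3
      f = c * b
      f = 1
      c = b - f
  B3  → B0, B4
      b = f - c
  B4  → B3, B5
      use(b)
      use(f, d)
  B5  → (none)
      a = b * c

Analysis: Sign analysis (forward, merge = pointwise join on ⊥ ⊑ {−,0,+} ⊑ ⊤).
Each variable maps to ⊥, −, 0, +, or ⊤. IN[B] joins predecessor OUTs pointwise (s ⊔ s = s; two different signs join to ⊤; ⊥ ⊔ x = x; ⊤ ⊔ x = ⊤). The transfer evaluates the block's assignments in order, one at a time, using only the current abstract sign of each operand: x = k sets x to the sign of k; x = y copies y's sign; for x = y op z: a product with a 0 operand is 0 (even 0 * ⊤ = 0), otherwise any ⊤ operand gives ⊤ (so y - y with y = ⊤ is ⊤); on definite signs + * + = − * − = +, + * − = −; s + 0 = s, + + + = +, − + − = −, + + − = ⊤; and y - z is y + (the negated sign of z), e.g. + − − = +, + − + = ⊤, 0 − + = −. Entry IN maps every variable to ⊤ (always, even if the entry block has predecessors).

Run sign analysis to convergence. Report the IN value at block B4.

Per-block solution:
  B0:   IN=(all ⊤)   OUT={b:-, c:-; rest ⊤}
  B1:   IN={b:-, c:-; rest ⊤}   OUT={a:-, b:-, c:-, f:-; rest ⊤}
  B2:   IN={b:-, c:-; rest ⊤}   OUT={b:-, c:-, f:+; rest ⊤}
  B3:   IN={c:-, f:+; rest ⊤}   OUT={b:+, c:-, f:+; rest ⊤}
  B4:   IN={b:+, c:-, f:+; rest ⊤}   OUT={b:+, c:-, f:+; rest ⊤}
  B5:   IN={b:+, c:-, f:+; rest ⊤}   OUT={a:-, b:+, c:-, f:+; rest ⊤}

Merge at B4: IN[B4] = OUT[B3] = {a: ⊤, b: +, c: -, d: ⊤, e: ⊤, f: +}

Answer: {a: ⊤, b: +, c: -, d: ⊤, e: ⊤, f: +}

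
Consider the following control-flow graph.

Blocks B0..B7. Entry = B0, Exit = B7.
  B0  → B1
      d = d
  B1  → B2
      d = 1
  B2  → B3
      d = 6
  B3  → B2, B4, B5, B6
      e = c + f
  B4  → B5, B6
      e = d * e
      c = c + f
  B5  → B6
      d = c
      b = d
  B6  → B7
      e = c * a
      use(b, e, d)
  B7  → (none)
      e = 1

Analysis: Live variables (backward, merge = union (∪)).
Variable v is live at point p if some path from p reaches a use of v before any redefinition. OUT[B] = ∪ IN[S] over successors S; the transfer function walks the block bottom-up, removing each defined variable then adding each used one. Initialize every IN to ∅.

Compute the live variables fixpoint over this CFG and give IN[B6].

Fixpoint table:
  B0: | IN={a, b, c, d, f} | OUT={a, b, c, f}
  B1: | IN={a, b, c, f} | OUT={a, b, c, f}
  B2: | IN={a, b, c, f} | OUT={a, b, c, d, f}
  B3: | IN={a, b, c, d, f} | OUT={a, b, c, d, e, f}
  B4: | IN={a, b, c, d, e, f} | OUT={a, b, c, d}
  B5: | IN={a, c} | OUT={a, b, c, d}
  B6: | IN={a, b, c, d} | OUT={}
  B7: | IN={} | OUT={}

Merge at B6: OUT[B6] = IN[B7] = {}
Applying B6's transfer function to that OUT value gives IN[B6] (row B6 above).

Answer: {a, b, c, d}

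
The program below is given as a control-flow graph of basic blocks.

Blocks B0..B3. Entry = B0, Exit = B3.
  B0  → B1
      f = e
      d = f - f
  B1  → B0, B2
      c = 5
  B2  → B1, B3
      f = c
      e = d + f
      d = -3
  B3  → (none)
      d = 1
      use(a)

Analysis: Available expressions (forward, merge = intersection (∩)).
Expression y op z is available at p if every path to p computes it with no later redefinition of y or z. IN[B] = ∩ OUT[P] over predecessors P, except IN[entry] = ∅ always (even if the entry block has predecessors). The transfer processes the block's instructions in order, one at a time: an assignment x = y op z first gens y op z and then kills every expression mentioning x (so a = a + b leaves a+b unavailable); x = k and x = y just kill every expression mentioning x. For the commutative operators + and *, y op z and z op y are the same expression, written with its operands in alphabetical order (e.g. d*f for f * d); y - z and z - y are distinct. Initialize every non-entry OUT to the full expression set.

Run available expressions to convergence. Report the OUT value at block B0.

Per-block solution:
  B0:   IN={}   OUT={f-f}
  B1:   IN={}   OUT={}
  B2:   IN={}   OUT={}
  B3:   IN={}   OUT={}

Merge at B0 (entry node, so the boundary value {} is joined with the incoming edge(s)): IN[B0] = {} ∩ OUT[B1] = {}
Applying B0's transfer function to that IN value gives OUT[B0] (row B0 above).

Answer: {f-f}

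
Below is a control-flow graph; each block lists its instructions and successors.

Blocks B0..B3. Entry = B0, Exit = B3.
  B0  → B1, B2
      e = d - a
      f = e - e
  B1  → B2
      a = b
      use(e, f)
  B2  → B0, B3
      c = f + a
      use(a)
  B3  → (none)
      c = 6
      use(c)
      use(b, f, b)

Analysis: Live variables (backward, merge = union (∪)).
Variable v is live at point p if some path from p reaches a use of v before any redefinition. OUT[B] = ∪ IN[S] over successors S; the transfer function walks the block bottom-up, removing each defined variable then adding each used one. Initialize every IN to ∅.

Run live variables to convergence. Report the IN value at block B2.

Fixpoint table:
  B0: | IN={a, b, d} | OUT={a, b, d, e, f}
  B1: | IN={b, d, e, f} | OUT={a, b, d, f}
  B2: | IN={a, b, d, f} | OUT={a, b, d, f}
  B3: | IN={b, f} | OUT={}

Merge at B2: OUT[B2] = IN[B0] ⊔ IN[B3] = {a, b, d, f}
Applying B2's transfer function to that OUT value gives IN[B2] (row B2 above).

Answer: {a, b, d, f}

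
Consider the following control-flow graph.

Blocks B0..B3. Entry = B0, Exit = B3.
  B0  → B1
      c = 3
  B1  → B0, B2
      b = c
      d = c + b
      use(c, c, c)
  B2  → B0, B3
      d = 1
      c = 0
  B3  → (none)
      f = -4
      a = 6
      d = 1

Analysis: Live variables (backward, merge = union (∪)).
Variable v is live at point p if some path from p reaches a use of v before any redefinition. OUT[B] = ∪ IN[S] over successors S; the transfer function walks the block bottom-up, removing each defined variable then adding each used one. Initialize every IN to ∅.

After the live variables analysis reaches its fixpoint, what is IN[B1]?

Per-block solution:
  B0: | IN={} | OUT={c}
  B1: | IN={c} | OUT={}
  B2: | IN={} | OUT={}
  B3: | IN={} | OUT={}

Merge at B1: OUT[B1] = IN[B0] ⊔ IN[B2] = {}
Applying B1's transfer function to that OUT value gives IN[B1] (row B1 above).

Answer: {c}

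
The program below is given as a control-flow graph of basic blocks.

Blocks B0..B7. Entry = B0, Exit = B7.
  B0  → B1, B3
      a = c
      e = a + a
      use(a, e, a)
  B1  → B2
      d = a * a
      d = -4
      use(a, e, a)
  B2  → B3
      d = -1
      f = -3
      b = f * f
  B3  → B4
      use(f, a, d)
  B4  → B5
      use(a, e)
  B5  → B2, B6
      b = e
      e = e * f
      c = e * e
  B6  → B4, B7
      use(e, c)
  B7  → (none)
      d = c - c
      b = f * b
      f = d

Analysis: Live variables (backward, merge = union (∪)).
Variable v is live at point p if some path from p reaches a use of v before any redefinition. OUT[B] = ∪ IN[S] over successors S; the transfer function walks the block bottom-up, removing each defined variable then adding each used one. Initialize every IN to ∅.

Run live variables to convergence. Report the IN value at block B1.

Answer: {a, e}

Working:
Converged values:
  B0:   IN={c, d, f}   OUT={a, d, e, f}
  B1:   IN={a, e}   OUT={a, e}
  B2:   IN={a, e}   OUT={a, d, e, f}
  B3:   IN={a, d, e, f}   OUT={a, e, f}
  B4:   IN={a, e, f}   OUT={a, e, f}
  B5:   IN={a, e, f}   OUT={a, b, c, e, f}
  B6:   IN={a, b, c, e, f}   OUT={a, b, c, e, f}
  B7:   IN={b, c, f}   OUT={}

Merge at B1: OUT[B1] = IN[B2] = {a, e}
Applying B1's transfer function to that OUT value gives IN[B1] (row B1 above).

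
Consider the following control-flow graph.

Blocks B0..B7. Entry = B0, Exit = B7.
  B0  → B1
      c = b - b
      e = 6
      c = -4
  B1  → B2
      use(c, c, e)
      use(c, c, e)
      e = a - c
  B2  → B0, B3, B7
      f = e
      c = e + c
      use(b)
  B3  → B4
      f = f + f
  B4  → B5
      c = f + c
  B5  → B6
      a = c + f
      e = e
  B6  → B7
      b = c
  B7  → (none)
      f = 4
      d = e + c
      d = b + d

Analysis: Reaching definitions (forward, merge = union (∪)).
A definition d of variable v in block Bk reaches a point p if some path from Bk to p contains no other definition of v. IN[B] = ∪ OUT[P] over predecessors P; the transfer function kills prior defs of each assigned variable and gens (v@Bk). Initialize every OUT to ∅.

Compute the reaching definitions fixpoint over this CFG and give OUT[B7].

Converged values:
  B0: | IN={c@B2, e@B1, f@B2} | OUT={c@B0, e@B0, f@B2}
  B1: | IN={c@B0, e@B0, f@B2} | OUT={c@B0, e@B1, f@B2}
  B2: | IN={c@B0, e@B1, f@B2} | OUT={c@B2, e@B1, f@B2}
  B3: | IN={c@B2, e@B1, f@B2} | OUT={c@B2, e@B1, f@B3}
  B4: | IN={c@B2, e@B1, f@B3} | OUT={c@B4, e@B1, f@B3}
  B5: | IN={c@B4, e@B1, f@B3} | OUT={a@B5, c@B4, e@B5, f@B3}
  B6: | IN={a@B5, c@B4, e@B5, f@B3} | OUT={a@B5, b@B6, c@B4, e@B5, f@B3}
  B7: | IN={a@B5, b@B6, c@B2, c@B4, e@B1, e@B5, f@B2, f@B3} | OUT={a@B5, b@B6, c@B2, c@B4, d@B7, e@B1, e@B5, f@B7}

Merge at B7: IN[B7] = OUT[B2] ⊔ OUT[B6] = {a@B5, b@B6, c@B2, c@B4, e@B1, e@B5, f@B2, f@B3}
Applying B7's transfer function to that IN value gives OUT[B7] (row B7 above).

Answer: {a@B5, b@B6, c@B2, c@B4, d@B7, e@B1, e@B5, f@B7}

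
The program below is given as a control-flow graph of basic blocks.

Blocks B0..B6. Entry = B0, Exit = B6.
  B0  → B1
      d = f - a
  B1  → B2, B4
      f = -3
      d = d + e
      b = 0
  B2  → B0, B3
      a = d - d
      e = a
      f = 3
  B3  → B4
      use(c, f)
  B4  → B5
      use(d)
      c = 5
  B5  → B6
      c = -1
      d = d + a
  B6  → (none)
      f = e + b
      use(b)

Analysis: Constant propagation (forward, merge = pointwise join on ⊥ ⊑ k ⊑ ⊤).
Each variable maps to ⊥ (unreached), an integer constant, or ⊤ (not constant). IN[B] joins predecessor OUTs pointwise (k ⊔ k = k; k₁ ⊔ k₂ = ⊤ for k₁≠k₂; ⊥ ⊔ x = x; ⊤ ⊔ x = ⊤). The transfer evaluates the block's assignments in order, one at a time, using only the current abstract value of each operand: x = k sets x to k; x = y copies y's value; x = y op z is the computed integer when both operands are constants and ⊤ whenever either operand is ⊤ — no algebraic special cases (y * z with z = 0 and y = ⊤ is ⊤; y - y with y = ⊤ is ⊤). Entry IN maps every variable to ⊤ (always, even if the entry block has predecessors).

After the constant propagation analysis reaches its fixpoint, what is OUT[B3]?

Answer: {a: ⊤, b: 0, c: ⊤, d: ⊤, e: ⊤, f: 3}

Trace:
Converged values:
  B0:  IN=(all ⊤)  OUT=(all ⊤)
  B1:  IN=(all ⊤)  OUT={b:0, f:-3; rest ⊤}
  B2:  IN={b:0, f:-3; rest ⊤}  OUT={b:0, f:3; rest ⊤}
  B3:  IN={b:0, f:3; rest ⊤}  OUT={b:0, f:3; rest ⊤}
  B4:  IN={b:0; rest ⊤}  OUT={b:0, c:5; rest ⊤}
  B5:  IN={b:0, c:5; rest ⊤}  OUT={b:0, c:-1; rest ⊤}
  B6:  IN={b:0, c:-1; rest ⊤}  OUT={b:0, c:-1; rest ⊤}

Merge at B3: IN[B3] = OUT[B2] = {a: ⊤, b: 0, c: ⊤, d: ⊤, e: ⊤, f: 3}
Applying B3's transfer function to that IN value gives OUT[B3] (row B3 above).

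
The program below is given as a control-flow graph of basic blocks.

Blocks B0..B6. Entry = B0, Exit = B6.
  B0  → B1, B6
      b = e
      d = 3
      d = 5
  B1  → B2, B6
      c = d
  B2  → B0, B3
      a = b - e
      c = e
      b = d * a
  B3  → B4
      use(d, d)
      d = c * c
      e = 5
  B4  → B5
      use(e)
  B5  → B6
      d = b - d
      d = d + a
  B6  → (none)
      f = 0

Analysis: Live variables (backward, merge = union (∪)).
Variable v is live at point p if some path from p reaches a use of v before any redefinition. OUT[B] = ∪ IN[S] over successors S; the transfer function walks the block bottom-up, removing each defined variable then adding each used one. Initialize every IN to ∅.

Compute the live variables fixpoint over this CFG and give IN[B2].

Answer: {b, d, e}

Trace:
Fixpoint table:
  B0:  IN={e}  OUT={b, d, e}
  B1:  IN={b, d, e}  OUT={b, d, e}
  B2:  IN={b, d, e}  OUT={a, b, c, d, e}
  B3:  IN={a, b, c, d}  OUT={a, b, d, e}
  B4:  IN={a, b, d, e}  OUT={a, b, d}
  B5:  IN={a, b, d}  OUT={}
  B6:  IN={}  OUT={}

Merge at B2: OUT[B2] = IN[B0] ⊔ IN[B3] = {a, b, c, d, e}
Applying B2's transfer function to that OUT value gives IN[B2] (row B2 above).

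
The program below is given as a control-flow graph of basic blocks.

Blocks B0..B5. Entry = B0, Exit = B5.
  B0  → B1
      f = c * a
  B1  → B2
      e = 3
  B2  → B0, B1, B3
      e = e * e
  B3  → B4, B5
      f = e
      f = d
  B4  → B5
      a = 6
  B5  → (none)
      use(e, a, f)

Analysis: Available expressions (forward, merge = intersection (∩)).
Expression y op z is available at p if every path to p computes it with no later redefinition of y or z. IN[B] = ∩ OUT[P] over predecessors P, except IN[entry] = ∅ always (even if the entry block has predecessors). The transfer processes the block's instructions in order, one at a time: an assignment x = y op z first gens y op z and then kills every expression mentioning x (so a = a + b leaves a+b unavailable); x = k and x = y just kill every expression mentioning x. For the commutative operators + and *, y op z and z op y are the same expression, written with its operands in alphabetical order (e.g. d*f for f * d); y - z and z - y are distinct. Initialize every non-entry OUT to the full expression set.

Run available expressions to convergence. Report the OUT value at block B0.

Answer: {a*c}

Trace:
Per-block solution:
  B0:   IN={}   OUT={a*c}
  B1:   IN={a*c}   OUT={a*c}
  B2:   IN={a*c}   OUT={a*c}
  B3:   IN={a*c}   OUT={a*c}
  B4:   IN={a*c}   OUT={}
  B5:   IN={}   OUT={}

Merge at B0 (entry node, so the boundary value {} is joined with the incoming edge(s)): IN[B0] = {} ∩ OUT[B2] = {}
Applying B0's transfer function to that IN value gives OUT[B0] (row B0 above).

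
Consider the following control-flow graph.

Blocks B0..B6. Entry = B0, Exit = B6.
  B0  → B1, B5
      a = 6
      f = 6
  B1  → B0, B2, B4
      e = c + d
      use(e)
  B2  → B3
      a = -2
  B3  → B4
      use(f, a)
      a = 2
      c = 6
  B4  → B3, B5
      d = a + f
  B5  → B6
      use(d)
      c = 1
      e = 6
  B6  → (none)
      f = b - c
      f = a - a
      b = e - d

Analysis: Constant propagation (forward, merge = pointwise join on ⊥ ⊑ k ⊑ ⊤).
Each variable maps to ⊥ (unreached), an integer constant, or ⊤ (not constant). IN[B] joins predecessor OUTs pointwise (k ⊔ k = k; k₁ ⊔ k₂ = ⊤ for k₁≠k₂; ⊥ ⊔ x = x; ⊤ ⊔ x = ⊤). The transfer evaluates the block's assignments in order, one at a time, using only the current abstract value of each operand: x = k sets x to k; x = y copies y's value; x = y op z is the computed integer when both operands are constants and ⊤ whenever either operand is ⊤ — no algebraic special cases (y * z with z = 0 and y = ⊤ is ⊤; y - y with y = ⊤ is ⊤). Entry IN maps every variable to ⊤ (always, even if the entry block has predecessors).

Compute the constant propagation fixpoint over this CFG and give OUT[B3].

Fixpoint table:
  B0: | IN=(all ⊤) | OUT={a:6, f:6; rest ⊤}
  B1: | IN={a:6, f:6; rest ⊤} | OUT={a:6, f:6; rest ⊤}
  B2: | IN={a:6, f:6; rest ⊤} | OUT={a:-2, f:6; rest ⊤}
  B3: | IN={f:6; rest ⊤} | OUT={a:2, c:6, f:6; rest ⊤}
  B4: | IN={f:6; rest ⊤} | OUT={f:6; rest ⊤}
  B5: | IN={f:6; rest ⊤} | OUT={c:1, e:6, f:6; rest ⊤}
  B6: | IN={c:1, e:6, f:6; rest ⊤} | OUT={c:1, e:6; rest ⊤}

Merge at B3: IN[B3] = OUT[B2] ⊔ OUT[B4] = {a: ⊤, b: ⊤, c: ⊤, d: ⊤, e: ⊤, f: 6}
Applying B3's transfer function to that IN value gives OUT[B3] (row B3 above).

Answer: {a: 2, b: ⊤, c: 6, d: ⊤, e: ⊤, f: 6}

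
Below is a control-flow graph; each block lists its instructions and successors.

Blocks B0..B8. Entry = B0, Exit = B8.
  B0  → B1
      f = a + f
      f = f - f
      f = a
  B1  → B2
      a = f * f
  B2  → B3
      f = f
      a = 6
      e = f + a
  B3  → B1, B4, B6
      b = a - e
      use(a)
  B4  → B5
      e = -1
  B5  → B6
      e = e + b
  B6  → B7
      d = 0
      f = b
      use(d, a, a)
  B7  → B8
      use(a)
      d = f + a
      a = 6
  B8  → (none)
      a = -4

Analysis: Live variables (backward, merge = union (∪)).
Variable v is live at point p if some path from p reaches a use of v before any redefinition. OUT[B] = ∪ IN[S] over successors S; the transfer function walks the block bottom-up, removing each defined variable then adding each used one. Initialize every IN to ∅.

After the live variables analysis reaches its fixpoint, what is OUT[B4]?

Converged values:
  B0: | IN={a, f} | OUT={f}
  B1: | IN={f} | OUT={f}
  B2: | IN={f} | OUT={a, e, f}
  B3: | IN={a, e, f} | OUT={a, b, f}
  B4: | IN={a, b} | OUT={a, b, e}
  B5: | IN={a, b, e} | OUT={a, b}
  B6: | IN={a, b} | OUT={a, f}
  B7: | IN={a, f} | OUT={}
  B8: | IN={} | OUT={}

Merge at B4: OUT[B4] = IN[B5] = {a, b, e}

Answer: {a, b, e}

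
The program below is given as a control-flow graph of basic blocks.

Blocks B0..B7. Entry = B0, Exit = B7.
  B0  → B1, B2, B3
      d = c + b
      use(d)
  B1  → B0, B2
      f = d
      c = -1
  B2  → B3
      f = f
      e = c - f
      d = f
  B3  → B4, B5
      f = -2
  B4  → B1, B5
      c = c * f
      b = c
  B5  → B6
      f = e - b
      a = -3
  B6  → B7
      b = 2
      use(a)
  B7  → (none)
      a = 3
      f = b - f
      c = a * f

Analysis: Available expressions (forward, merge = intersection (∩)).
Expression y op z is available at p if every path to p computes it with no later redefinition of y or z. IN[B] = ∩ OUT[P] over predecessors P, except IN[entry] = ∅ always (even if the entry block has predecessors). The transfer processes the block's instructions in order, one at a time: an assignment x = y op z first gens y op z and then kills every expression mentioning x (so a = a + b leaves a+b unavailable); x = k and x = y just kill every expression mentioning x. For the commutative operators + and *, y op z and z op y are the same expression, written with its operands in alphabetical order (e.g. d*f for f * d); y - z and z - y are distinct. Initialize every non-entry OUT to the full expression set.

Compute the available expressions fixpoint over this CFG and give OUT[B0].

Answer: {b+c}

Derivation:
Per-block solution:
  B0:  IN={}  OUT={b+c}
  B1:  IN={}  OUT={}
  B2:  IN={}  OUT={c-f}
  B3:  IN={}  OUT={}
  B4:  IN={}  OUT={}
  B5:  IN={}  OUT={e-b}
  B6:  IN={e-b}  OUT={}
  B7:  IN={}  OUT={a*f}

Merge at B0 (entry node, so the boundary value {} is joined with the incoming edge(s)): IN[B0] = {} ∩ OUT[B1] = {}
Applying B0's transfer function to that IN value gives OUT[B0] (row B0 above).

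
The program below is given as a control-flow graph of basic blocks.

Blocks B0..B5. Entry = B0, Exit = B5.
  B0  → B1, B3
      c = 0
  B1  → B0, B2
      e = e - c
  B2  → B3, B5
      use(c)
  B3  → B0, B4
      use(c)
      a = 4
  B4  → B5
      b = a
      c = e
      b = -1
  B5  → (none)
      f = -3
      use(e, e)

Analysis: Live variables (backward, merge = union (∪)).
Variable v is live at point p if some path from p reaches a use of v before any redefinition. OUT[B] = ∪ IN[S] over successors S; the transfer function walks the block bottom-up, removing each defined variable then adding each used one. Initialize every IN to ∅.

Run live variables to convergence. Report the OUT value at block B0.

Converged values:
  B0: | IN={e} | OUT={c, e}
  B1: | IN={c, e} | OUT={c, e}
  B2: | IN={c, e} | OUT={c, e}
  B3: | IN={c, e} | OUT={a, e}
  B4: | IN={a, e} | OUT={e}
  B5: | IN={e} | OUT={}

Merge at B0: OUT[B0] = IN[B1] ⊔ IN[B3] = {c, e}

Answer: {c, e}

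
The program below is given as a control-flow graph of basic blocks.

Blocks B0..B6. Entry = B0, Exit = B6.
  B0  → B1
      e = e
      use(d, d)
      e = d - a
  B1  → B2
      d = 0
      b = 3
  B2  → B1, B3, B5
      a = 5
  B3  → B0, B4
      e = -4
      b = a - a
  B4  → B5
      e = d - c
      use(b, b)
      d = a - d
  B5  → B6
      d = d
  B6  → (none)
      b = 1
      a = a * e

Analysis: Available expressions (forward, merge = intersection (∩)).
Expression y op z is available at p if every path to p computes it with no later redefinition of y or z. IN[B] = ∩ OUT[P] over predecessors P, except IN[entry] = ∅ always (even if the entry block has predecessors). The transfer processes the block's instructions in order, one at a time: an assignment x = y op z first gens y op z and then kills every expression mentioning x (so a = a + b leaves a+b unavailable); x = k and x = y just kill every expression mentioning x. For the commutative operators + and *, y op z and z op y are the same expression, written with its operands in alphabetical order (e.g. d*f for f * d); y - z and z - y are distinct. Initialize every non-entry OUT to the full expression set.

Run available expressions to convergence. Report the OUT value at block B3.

Answer: {a-a}

Working:
Converged values:
  B0: | IN={} | OUT={d-a}
  B1: | IN={} | OUT={}
  B2: | IN={} | OUT={}
  B3: | IN={} | OUT={a-a}
  B4: | IN={a-a} | OUT={a-a}
  B5: | IN={} | OUT={}
  B6: | IN={} | OUT={}

Merge at B3: IN[B3] = OUT[B2] = {}
Applying B3's transfer function to that IN value gives OUT[B3] (row B3 above).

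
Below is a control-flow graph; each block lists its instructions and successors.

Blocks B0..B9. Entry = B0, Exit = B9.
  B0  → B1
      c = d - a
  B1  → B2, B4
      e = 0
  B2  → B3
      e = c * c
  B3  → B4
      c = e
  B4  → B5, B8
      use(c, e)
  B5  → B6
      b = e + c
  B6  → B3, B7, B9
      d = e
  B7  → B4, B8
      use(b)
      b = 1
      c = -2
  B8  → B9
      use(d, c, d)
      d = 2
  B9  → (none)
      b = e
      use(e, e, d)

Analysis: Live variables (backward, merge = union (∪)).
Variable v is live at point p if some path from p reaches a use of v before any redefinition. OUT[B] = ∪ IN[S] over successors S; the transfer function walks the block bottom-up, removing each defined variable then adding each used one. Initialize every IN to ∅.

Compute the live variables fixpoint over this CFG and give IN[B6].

Answer: {b, e}

Trace:
Converged values:
  B0: | IN={a, d} | OUT={c, d}
  B1: | IN={c, d} | OUT={c, d, e}
  B2: | IN={c, d} | OUT={d, e}
  B3: | IN={d, e} | OUT={c, d, e}
  B4: | IN={c, d, e} | OUT={c, d, e}
  B5: | IN={c, e} | OUT={b, e}
  B6: | IN={b, e} | OUT={b, d, e}
  B7: | IN={b, d, e} | OUT={c, d, e}
  B8: | IN={c, d, e} | OUT={d, e}
  B9: | IN={d, e} | OUT={}

Merge at B6: OUT[B6] = IN[B3] ⊔ IN[B7] ⊔ IN[B9] = {b, d, e}
Applying B6's transfer function to that OUT value gives IN[B6] (row B6 above).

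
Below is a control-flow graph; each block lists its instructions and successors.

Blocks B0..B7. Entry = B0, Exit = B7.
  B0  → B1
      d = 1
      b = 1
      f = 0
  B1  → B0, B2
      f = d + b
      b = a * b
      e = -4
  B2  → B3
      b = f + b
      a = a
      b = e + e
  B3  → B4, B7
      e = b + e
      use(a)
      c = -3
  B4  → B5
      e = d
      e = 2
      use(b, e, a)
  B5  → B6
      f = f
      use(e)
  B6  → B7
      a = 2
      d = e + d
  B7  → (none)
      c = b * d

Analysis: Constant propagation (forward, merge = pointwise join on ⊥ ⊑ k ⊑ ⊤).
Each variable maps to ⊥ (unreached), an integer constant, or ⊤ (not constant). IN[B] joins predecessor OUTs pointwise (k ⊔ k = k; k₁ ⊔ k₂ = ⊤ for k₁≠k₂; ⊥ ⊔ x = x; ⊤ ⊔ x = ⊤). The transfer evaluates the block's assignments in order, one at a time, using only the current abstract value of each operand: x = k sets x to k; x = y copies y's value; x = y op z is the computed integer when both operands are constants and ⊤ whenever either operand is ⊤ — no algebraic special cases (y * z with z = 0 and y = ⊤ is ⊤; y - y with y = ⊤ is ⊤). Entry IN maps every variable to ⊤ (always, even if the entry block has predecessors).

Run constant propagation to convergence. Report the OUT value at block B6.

Answer: {a: 2, b: -8, c: -3, d: 3, e: 2, f: 2}

Derivation:
Per-block solution:
  B0:  IN=(all ⊤)  OUT={b:1, d:1, f:0; rest ⊤}
  B1:  IN={b:1, d:1, f:0; rest ⊤}  OUT={d:1, e:-4, f:2; rest ⊤}
  B2:  IN={d:1, e:-4, f:2; rest ⊤}  OUT={b:-8, d:1, e:-4, f:2; rest ⊤}
  B3:  IN={b:-8, d:1, e:-4, f:2; rest ⊤}  OUT={b:-8, c:-3, d:1, e:-12, f:2; rest ⊤}
  B4:  IN={b:-8, c:-3, d:1, e:-12, f:2; rest ⊤}  OUT={b:-8, c:-3, d:1, e:2, f:2; rest ⊤}
  B5:  IN={b:-8, c:-3, d:1, e:2, f:2; rest ⊤}  OUT={b:-8, c:-3, d:1, e:2, f:2; rest ⊤}
  B6:  IN={b:-8, c:-3, d:1, e:2, f:2; rest ⊤}  OUT={a:2, b:-8, c:-3, d:3, e:2, f:2; rest ⊤}
  B7:  IN={b:-8, c:-3, f:2; rest ⊤}  OUT={b:-8, f:2; rest ⊤}

Merge at B6: IN[B6] = OUT[B5] = {a: ⊤, b: -8, c: -3, d: 1, e: 2, f: 2}
Applying B6's transfer function to that IN value gives OUT[B6] (row B6 above).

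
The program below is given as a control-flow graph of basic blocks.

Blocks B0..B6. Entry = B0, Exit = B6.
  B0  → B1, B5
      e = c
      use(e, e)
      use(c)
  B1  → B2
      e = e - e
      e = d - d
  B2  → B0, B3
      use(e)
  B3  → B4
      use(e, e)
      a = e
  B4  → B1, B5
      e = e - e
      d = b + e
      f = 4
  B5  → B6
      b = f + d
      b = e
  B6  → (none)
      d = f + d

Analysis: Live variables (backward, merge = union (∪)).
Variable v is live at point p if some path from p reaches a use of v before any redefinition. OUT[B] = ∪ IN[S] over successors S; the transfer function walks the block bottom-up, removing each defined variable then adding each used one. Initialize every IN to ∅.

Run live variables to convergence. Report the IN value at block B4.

Answer: {b, c, e}

Trace:
Fixpoint table:
  B0:   IN={b, c, d, f}   OUT={b, c, d, e, f}
  B1:   IN={b, c, d, e, f}   OUT={b, c, d, e, f}
  B2:   IN={b, c, d, e, f}   OUT={b, c, d, e, f}
  B3:   IN={b, c, e}   OUT={b, c, e}
  B4:   IN={b, c, e}   OUT={b, c, d, e, f}
  B5:   IN={d, e, f}   OUT={d, f}
  B6:   IN={d, f}   OUT={}

Merge at B4: OUT[B4] = IN[B1] ⊔ IN[B5] = {b, c, d, e, f}
Applying B4's transfer function to that OUT value gives IN[B4] (row B4 above).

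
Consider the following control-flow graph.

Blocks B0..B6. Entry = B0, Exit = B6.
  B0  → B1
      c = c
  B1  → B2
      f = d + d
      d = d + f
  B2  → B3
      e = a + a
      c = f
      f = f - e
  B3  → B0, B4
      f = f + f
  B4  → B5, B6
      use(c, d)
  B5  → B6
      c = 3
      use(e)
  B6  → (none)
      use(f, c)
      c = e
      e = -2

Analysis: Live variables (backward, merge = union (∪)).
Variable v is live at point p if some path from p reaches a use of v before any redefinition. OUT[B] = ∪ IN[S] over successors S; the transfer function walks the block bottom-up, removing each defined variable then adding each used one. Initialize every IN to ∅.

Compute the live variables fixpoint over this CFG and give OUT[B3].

Fixpoint table:
  B0:   IN={a, c, d}   OUT={a, d}
  B1:   IN={a, d}   OUT={a, d, f}
  B2:   IN={a, d, f}   OUT={a, c, d, e, f}
  B3:   IN={a, c, d, e, f}   OUT={a, c, d, e, f}
  B4:   IN={c, d, e, f}   OUT={c, e, f}
  B5:   IN={e, f}   OUT={c, e, f}
  B6:   IN={c, e, f}   OUT={}

Merge at B3: OUT[B3] = IN[B0] ⊔ IN[B4] = {a, c, d, e, f}

Answer: {a, c, d, e, f}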